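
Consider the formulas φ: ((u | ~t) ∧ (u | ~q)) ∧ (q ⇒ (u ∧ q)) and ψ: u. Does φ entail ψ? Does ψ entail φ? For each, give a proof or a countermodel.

Only the reverse direction holds.

(←) Assume the antecedent. If q is true, the antecedent forces (q = T, t = F, u = T) or (q = T, t = T, u = T), and the consequent holds there. If q is false, the antecedent forces (q = F, t = F, u = T) or (q = F, t = T, u = T), and the consequent holds there. Either way the consequent holds.

(→) This fails. Under q = F, t = F, u = F, the left side is true but the right side is false.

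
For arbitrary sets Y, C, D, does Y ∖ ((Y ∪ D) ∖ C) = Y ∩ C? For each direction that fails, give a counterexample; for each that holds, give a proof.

Both inclusions hold.

(⊆) Let x ∈ Y ∖ ((Y ∪ D) ∖ C). Then either x ∈ Y ∩ C and x ∉ D; or x ∈ Y ∩ C ∩ D. In each case x ∈ Y ∩ C, so Y ∖ ((Y ∪ D) ∖ C) ⊆ Y ∩ C.

(⊇) Let x ∈ Y ∩ C. Then either x ∈ Y ∩ C and x ∉ D; or x ∈ Y ∩ C ∩ D. In each case x ∈ Y ∖ ((Y ∪ D) ∖ C), so Y ∩ C ⊆ Y ∖ ((Y ∪ D) ∖ C).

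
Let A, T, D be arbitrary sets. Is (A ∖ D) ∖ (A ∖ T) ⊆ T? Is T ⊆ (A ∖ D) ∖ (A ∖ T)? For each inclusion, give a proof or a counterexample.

(⊆) holds; (⊇) fails.

(⟹) Let x ∈ (A ∖ D) ∖ (A ∖ T). Then x ∈ A ∩ T and x ∉ D, from which x ∈ T.

(⟸) This inclusion fails. Take A = ∅, T = {1}, D = ∅; then 1 ∈ T but 1 ∉ (A ∖ D) ∖ (A ∖ T).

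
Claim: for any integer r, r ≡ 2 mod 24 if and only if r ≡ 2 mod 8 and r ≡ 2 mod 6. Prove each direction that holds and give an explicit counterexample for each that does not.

(⇐) If r ≡ 2 (mod 8) and r ≡ 2 (mod 6), then by the Chinese remainder theorem r ≡ 2 (mod 24). This is exactly r ≡ 2 (mod 24).

(⇒) Suppose r ≡ 2 (mod 24); write r = 24j + 2. Since 8 ∣ 24, reducing mod 8 gives r ≡ 2 (mod 8); since 6 ∣ 24, reducing mod 6 gives r ≡ 2 (mod 6).

Both directions hold.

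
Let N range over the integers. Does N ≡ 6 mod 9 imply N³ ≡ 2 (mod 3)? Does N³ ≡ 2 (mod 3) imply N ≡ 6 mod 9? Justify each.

(→) This fails: take N = 6. Then 6 ≡ 6 (mod 9), but 6³ = 216 ≡ 0 (mod 3), not 2.

(←) This fails: take N = 2. Then 2³ = 8 ≡ 2 (mod 3), yet 2 ≡ 2 (mod 9), not 6.

Neither implication holds.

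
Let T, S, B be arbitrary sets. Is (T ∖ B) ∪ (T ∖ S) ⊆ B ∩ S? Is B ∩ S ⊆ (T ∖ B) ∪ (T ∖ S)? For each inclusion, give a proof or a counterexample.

Forward inclusion. This inclusion fails. Take T = {1}, S = ∅, B = ∅; then 1 ∈ (T ∖ B) ∪ (T ∖ S) but 1 ∉ B ∩ S.

Reverse inclusion. This inclusion fails. Take T = ∅, S = {1}, B = {1}; then 1 ∈ B ∩ S but 1 ∉ (T ∖ B) ∪ (T ∖ S).

(⊆) fails and (⊇) fails.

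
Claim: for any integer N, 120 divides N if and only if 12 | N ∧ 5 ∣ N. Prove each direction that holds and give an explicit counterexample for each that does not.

[⇒] If 120 ∣ N, write N = 120q. Since 120 = 10·12, N = 12·(10q), so 12 ∣ N; and since 120 = 24·5, N = 5·(24q), so 5 ∣ N.

[⇐] This fails: take N = 60. Both 12 ∣ 60 and 5 ∣ 60, yet 60 is not a multiple of 120 (since 60 = 0·120 + 60), so 120 ∤ 60.

Not equivalent: only (⇒) holds.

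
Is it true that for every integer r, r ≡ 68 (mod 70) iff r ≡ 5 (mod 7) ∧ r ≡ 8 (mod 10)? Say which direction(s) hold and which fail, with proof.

Equivalent; both directions hold.

Forward direction. Suppose r ≡ 68 (mod 70); write r = 70j + 68. Since 7 ∣ 70, reducing mod 7 gives r ≡ 68 ≡ 5 (mod 7); since 10 ∣ 70, reducing mod 10 gives r ≡ 68 ≡ 8 (mod 10).

Converse. If r ≡ 5 (mod 7) and r ≡ 8 (mod 10), then by the Chinese remainder theorem r ≡ 68 (mod 70). This is exactly r ≡ 68 (mod 70).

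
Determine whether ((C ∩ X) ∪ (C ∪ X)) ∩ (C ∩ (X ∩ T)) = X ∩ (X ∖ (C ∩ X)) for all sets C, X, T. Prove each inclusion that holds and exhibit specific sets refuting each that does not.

(⟹) This inclusion fails. Take C = {1}, X = {1}, T = {1}; then 1 ∈ ((C ∩ X) ∪ (C ∪ X)) ∩ (C ∩ (X ∩ T)) but 1 ∉ X ∩ (X ∖ (C ∩ X)).

(⟸) This inclusion fails. Take C = ∅, X = {1}, T = ∅; then 1 ∈ X ∩ (X ∖ (C ∩ X)) but 1 ∉ ((C ∩ X) ∪ (C ∪ X)) ∩ (C ∩ (X ∩ T)).

Neither inclusion holds.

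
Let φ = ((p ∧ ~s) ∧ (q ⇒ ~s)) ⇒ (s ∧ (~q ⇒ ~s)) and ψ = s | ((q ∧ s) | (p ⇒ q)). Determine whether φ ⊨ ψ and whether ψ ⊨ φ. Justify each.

(⇐) This fails. Under p = T, s = F, q = T, the left side is false but the right side is true.

(⇒) Assume the antecedent. If p is true, the antecedent forces (p = T, s = T, q = F) or (p = T, s = T, q = T), and s | ((q ∧ s) | (p ⇒ q)) holds there. If p is false, s | ((q ∧ s) | (p ⇒ q)) reduces to true regardless of the other variables. Either way s | ((q ∧ s) | (p ⇒ q)) holds.

Only the forward direction holds.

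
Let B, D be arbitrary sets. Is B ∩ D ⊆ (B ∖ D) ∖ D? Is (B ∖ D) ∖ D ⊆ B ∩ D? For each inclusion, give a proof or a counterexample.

Forward inclusion. This inclusion fails. Take B = {1}, D = {1}; then 1 ∈ B ∩ D but 1 ∉ (B ∖ D) ∖ D.

Reverse inclusion. This inclusion fails. Take B = {1}, D = ∅; then 1 ∈ (B ∖ D) ∖ D but 1 ∉ B ∩ D.

Neither inclusion holds.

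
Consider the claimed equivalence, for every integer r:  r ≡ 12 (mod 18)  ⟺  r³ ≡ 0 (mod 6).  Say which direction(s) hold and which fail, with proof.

Forward direction. Suppose r ≡ 12 (mod 18). Then r³ ≡ 12³ = 1728 (mod 18), and since 6 ∣ 18, also r³ ≡ 0 (mod 6).

Converse. This fails: take r = 0. Then 0³ = 0 ≡ 0 (mod 6), yet 0 ≡ 0 (mod 18), not 12.

Not equivalent: only (⇒) holds.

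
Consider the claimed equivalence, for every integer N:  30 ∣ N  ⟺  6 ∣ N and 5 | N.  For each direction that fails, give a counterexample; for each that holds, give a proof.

Converse. Suppose 6 ∣ N and 5 ∣ N. Any common multiple of 6 and 5 is a multiple of their lcm; here gcd(6, 5) = 1, so lcm(6, 5) = 6·5 = 30, so 30 ∣ N.

Forward direction. If 30 ∣ N, write N = 30q. Since 30 = 5·6, N = 6·(5q), so 6 ∣ N; and since 30 = 6·5, N = 5·(6q), so 5 ∣ N.

The biconditional holds.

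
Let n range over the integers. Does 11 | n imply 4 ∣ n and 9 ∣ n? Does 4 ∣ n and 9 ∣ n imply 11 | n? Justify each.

Both directions fail.

(⇒) This fails: take n = 11. Certainly 11 ∣ 11, but 4 ∤ 11.

(⇐) This fails: take n = 36. Both 4 ∣ 36 and 9 ∣ 36, yet 36 is not a multiple of 11 (since 36 = 3·11 + 3), so 11 ∤ 36.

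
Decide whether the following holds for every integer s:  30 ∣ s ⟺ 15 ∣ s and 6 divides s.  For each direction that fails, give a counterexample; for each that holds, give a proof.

(⇐) Suppose 15 ∣ s and 6 ∣ s. Any common multiple of 15 and 6 is a multiple of their lcm; here lcm(15, 6) = 15·6/gcd(15, 6) = 90/3 = 30, so 30 ∣ s.

(⇒) If 30 ∣ s, write s = 30q. Since 30 = 2·15, s = 15·(2q), so 15 ∣ s; and since 30 = 5·6, s = 6·(5q), so 6 ∣ s.

The biconditional holds.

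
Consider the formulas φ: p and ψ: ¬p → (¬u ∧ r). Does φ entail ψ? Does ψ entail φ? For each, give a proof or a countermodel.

Not equivalent: only (⇒) holds.

Forward direction. Assume the antecedent. If r is true, the antecedent forces (r = T, u = F, p = T) or (r = T, u = T, p = T), and ¬p → (¬u ∧ r) holds there. If r is false, the antecedent forces (r = F, u = F, p = T) or (r = F, u = T, p = T), and ¬p → (¬u ∧ r) holds there. Either way ¬p → (¬u ∧ r) holds.

Converse. This fails. Under r = T, u = F, p = F, the left side is false but the right side is true.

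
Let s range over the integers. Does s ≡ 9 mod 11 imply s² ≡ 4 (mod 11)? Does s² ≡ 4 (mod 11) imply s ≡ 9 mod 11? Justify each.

(⇒) holds; (⇐) fails.

(←) This fails: take s = 2. Then 2² = 4 ≡ 4 (mod 11), yet 2 ≡ 2 (mod 11), not 9.

(→) Suppose s ≡ 9 mod 11. Write s = 11j + 9. Then (11j + 9)² = 121j² + 198j + 81 = 11(11j² + 18j + 7) + 4, so s² ≡ 4 (mod 11).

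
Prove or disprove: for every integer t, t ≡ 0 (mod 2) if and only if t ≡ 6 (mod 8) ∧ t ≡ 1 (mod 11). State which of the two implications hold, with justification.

(→) This fails: t = 0 gives 0 ≡ 0 (mod 2) but 0 ≡ 0 (mod 8), so the conjunction on the right does not hold.

(←) Conversely, if t ≡ 6 (mod 8) and t ≡ 1 (mod 11), then by the Chinese remainder theorem t ≡ 78 (mod 88). Since 78 ≡ 0 (mod 2) and 2 ∣ 88, we get t ≡ 0 (mod 2).

Only the converse holds.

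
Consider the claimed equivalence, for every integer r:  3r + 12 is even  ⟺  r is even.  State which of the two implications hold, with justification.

Both directions hold.

(⟸) Suppose r is even; write r = 2j. Then 3r + 12 = 3·(2j) + 12 = 2·3j + 12, which is even.

(⟹) Suppose 3r + 12 is even. Since 3 is odd, 3r and r have the same parity, so 3r + 12 ≡ r + 12 (mod 2). As 12 is even, 3r + 12 is even exactly when r is even. Thus r is even.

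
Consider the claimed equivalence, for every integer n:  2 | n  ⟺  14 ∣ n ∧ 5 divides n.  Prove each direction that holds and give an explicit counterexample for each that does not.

[⇐] Suppose 14 ∣ n and 5 ∣ n. Any common multiple of 14 and 5 is a multiple of their lcm; here gcd(14, 5) = 1, so lcm(14, 5) = 14·5 = 70, so 70 ∣ n. Since 2 ∣ 70, it follows that 2 ∣ n.

[⇒] This fails: take n = 2. Certainly 2 ∣ 2, but 14 ∤ 2.

(⇒) fails; (⇐) holds.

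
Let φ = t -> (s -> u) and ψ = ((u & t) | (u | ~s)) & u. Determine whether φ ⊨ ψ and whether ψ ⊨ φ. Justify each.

(⇐) Assume the antecedent. If s is true, the antecedent forces (s = T, u = T, t = F) or (s = T, u = T, t = T), and t -> (s -> u) holds there. If s is false, t -> (s -> u) reduces to true regardless of the other variables. Either way t -> (s -> u) holds.

(⇒) This fails. Under s = F, u = F, t = F, the left side is true but the right side is false.

Only the converse holds.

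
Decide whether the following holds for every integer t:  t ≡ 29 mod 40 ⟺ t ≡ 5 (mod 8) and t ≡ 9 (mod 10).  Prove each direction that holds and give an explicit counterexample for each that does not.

Forward direction. Suppose t ≡ 29 (mod 40); write t = 40j + 29. Since 8 ∣ 40, reducing mod 8 gives t ≡ 29 ≡ 5 (mod 8); since 10 ∣ 40, reducing mod 10 gives t ≡ 29 ≡ 9 (mod 10).

Converse. If t ≡ 5 (mod 8) and t ≡ 9 (mod 10), then by the Chinese remainder theorem t ≡ 29 (mod 40). This is exactly t ≡ 29 (mod 40).

Equivalent; both directions hold.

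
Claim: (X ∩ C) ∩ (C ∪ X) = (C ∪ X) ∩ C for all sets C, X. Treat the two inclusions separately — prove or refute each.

The sets are not equal: only the forward inclusion holds.

(⊆) Let x ∈ (X ∩ C) ∩ (C ∪ X). Then x ∈ C ∩ X, from which x ∈ (C ∪ X) ∩ C.

(⊇) This inclusion fails. Take C = {1}, X = ∅; then 1 ∈ (C ∪ X) ∩ C but 1 ∉ (X ∩ C) ∩ (C ∪ X).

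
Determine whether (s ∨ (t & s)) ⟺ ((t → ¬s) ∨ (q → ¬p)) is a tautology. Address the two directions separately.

Neither direction holds.

[⇒] This fails. Under t = T, s = T, q = T, p = T, the left side is true but the right side is false.

[⇐] This fails. Under t = F, s = F, q = F, p = F, the left side is false but the right side is true.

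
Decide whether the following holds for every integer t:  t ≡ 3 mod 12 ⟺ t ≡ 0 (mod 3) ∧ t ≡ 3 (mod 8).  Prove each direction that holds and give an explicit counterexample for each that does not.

[⇒] This fails: t = 15 gives 15 ≡ 3 (mod 12) but 15 ≡ 7 (mod 8), so the conjunction on the right does not hold.

[⇐] Conversely, if t ≡ 0 (mod 3) and t ≡ 3 (mod 8), then by the Chinese remainder theorem t ≡ 3 (mod 24). Since 3 ≡ 3 (mod 12) and 12 ∣ 24, we get t ≡ 3 (mod 12).

Only the reverse direction holds.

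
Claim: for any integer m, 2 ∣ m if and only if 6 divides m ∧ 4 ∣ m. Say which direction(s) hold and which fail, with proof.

(⇒) fails; (⇐) holds.

(←) Suppose 6 ∣ m and 4 ∣ m. Any common multiple of 6 and 4 is a multiple of their lcm; here lcm(6, 4) = 6·4/gcd(6, 4) = 24/2 = 12, so 12 ∣ m. Since 2 ∣ 12, it follows that 2 ∣ m.

(→) This fails: take m = 2. Certainly 2 ∣ 2, but 6 ∤ 2.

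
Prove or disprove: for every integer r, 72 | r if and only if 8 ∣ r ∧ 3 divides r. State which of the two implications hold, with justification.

Forward direction. If 72 ∣ r, write r = 72q. Since 72 = 9·8, r = 8·(9q), so 8 ∣ r; and since 72 = 24·3, r = 3·(24q), so 3 ∣ r.

Converse. This fails: take r = 24. Both 8 ∣ 24 and 3 ∣ 24, yet 24 is not a multiple of 72 (since 24 = 0·72 + 24), so 72 ∤ 24.

Only the forward direction holds.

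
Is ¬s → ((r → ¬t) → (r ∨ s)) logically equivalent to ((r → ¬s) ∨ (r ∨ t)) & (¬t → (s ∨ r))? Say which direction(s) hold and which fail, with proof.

Only the forward direction holds.

(→) Assume the antecedent. If r is true, the consequent reduces to true regardless of the other variables. If r is false, the antecedent forces (t = F, r = F, s = T) or (t = T, r = F, s = T), and the consequent holds there. Either way the consequent holds.

(←) This fails. Under t = T, r = F, s = F, the left side is false but the right side is true.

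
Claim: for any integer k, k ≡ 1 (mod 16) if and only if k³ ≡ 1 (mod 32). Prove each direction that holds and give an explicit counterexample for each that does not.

Not equivalent: only (⇐) holds.

(←) The residues r modulo 32 with r³ ≡ 1 (mod 32) are exactly {1}, and each is ≡ 1 (mod 16).

(→) This fails: take k = 17. Then 17 ≡ 1 (mod 16), but 17³ = 4913 ≡ 17 (mod 32), not 1.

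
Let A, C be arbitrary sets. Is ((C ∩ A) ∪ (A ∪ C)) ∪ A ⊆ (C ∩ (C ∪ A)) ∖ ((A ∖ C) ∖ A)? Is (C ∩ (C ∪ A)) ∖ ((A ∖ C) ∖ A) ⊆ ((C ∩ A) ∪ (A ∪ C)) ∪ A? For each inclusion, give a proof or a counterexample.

The sets are not equal: only the reverse inclusion holds.

(⊇) Let x ∈ (C ∩ (C ∪ A)) ∖ ((A ∖ C) ∖ A). Then either x ∈ C and x ∉ A; or x ∈ A ∩ C. In each case x ∈ ((C ∩ A) ∪ (A ∪ C)) ∪ A, so (C ∩ (C ∪ A)) ∖ ((A ∖ C) ∖ A) ⊆ ((C ∩ A) ∪ (A ∪ C)) ∪ A.

(⊆) This inclusion fails. Take A = {1}, C = ∅; then 1 ∈ ((C ∩ A) ∪ (A ∪ C)) ∪ A but 1 ∉ (C ∩ (C ∪ A)) ∖ ((A ∖ C) ∖ A).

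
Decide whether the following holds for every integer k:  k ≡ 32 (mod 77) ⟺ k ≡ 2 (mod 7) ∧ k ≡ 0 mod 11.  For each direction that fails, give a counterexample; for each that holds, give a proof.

(⟹) This fails: k = 32 gives 32 ≡ 32 (mod 77) but 32 ≡ 4 (mod 7), so the conjunction on the right does not hold.

(⟸) This fails: k = 44 satisfies both congruences on the right (44 ≡ 2 mod 7 and 44 ≡ 0 mod 11) yet 44 ≡ 44 (mod 77), not 32.

(⇒) fails and (⇐) fails.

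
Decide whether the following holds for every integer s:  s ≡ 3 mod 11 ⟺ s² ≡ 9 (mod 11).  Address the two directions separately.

[⇐] This fails: take s = 8. Then 8² = 64 ≡ 9 (mod 11), yet 8 ≡ 8 (mod 11), not 3.

[⇒] Suppose s ≡ 3 mod 11. Write s = 11j + 3. Then (11j + 3)² = 121j² + 66j + 9 = 11(11j² + 6j) + 9, so s² ≡ 9 (mod 11).

Only the forward direction holds.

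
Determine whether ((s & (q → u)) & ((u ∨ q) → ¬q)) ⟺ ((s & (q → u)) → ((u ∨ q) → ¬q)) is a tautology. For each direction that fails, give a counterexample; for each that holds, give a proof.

(⇐) This fails. Under u = F, q = F, s = F, the left side is false but the right side is true.

(⇒) Assume the antecedent. If u is true, the antecedent forces (u = T, q = F, s = T), and (s & (q → u)) → ((u ∨ q) → ¬q) holds there. If u is false, (s & (q → u)) → ((u ∨ q) → ¬q) reduces to true regardless of the other variables. Either way (s & (q → u)) → ((u ∨ q) → ¬q) holds.

The forward direction holds; the converse fails.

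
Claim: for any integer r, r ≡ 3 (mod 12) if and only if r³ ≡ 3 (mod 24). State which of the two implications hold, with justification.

(⇒) fails; (⇐) holds.

Forward direction. This fails: take r = 15. Then 15 ≡ 3 (mod 12), but 15³ = 3375 ≡ 15 (mod 24), not 3.

Converse. The residues r modulo 24 with r³ ≡ 3 (mod 24) are exactly {3}, and each is ≡ 3 (mod 12).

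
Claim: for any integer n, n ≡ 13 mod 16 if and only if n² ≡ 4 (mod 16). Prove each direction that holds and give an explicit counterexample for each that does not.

Neither implication holds.

(⇒) This fails: take n = 13. Then 13 ≡ 13 (mod 16), but 13² = 169 ≡ 9 (mod 16), not 4.

(⇐) This fails: take n = 2. Then 2² = 4 ≡ 4 (mod 16), yet 2 ≡ 2 (mod 16), not 13.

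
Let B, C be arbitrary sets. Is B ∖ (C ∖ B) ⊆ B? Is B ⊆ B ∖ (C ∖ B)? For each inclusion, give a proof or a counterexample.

The two sets are equal.

(⟹) Let x ∈ B ∖ (C ∖ B). Then either x ∈ B and x ∉ C; or x ∈ B ∩ C. In each case x ∈ B, so B ∖ (C ∖ B) ⊆ B.

(⟸) Let x ∈ B. Then either x ∈ B and x ∉ C; or x ∈ B ∩ C. In each case x ∈ B ∖ (C ∖ B), so B ⊆ B ∖ (C ∖ B).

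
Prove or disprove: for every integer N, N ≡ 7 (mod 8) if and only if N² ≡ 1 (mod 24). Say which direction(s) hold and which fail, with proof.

Neither implication holds.

(→) This fails: take N = 15. Then 15 ≡ 7 (mod 8), but 15² = 225 ≡ 9 (mod 24), not 1.

(←) This fails: take N = 1. Then 1² = 1 ≡ 1 (mod 24), yet 1 ≡ 1 (mod 8), not 7.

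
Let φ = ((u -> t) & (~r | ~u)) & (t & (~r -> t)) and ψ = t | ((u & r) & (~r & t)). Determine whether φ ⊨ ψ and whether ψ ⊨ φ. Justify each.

The forward direction holds; the converse fails.

(⟹) Assume the antecedent. If u is true, the antecedent forces (u = T, r = F, t = T), and t | ((u & r) & (~r & t)) holds there. If u is false, the antecedent forces (u = F, r = F, t = T) or (u = F, r = T, t = T), and t | ((u & r) & (~r & t)) holds there. Either way t | ((u & r) & (~r & t)) holds.

(⟸) This fails. Under u = T, r = T, t = T, the left side is false but the right side is true.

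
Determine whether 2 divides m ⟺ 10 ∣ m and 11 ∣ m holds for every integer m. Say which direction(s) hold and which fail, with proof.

(⟹) This fails: take m = 2. Certainly 2 ∣ 2, but 10 ∤ 2.

(⟸) Suppose 10 ∣ m and 11 ∣ m. Any common multiple of 10 and 11 is a multiple of their lcm; here gcd(10, 11) = 1, so lcm(10, 11) = 10·11 = 110, so 110 ∣ m. Since 2 ∣ 110, it follows that 2 ∣ m.

The forward direction fails; the converse holds.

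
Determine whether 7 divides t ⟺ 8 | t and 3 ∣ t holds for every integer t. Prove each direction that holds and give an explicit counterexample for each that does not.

Both directions fail.

Forward direction. This fails: take t = 7. Certainly 7 ∣ 7, but 8 ∤ 7.

Converse. This fails: take t = 24. Both 8 ∣ 24 and 3 ∣ 24, yet 24 is not a multiple of 7 (since 24 = 3·7 + 3), so 7 ∤ 24.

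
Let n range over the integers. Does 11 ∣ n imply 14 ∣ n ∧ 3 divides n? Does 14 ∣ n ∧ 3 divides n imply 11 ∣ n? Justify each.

Neither implication holds.

(⟹) This fails: take n = 11. Certainly 11 ∣ 11, but 14 ∤ 11.

(⟸) This fails: take n = 42. Both 14 ∣ 42 and 3 ∣ 42, yet 42 is not a multiple of 11 (since 42 = 3·11 + 9), so 11 ∤ 42.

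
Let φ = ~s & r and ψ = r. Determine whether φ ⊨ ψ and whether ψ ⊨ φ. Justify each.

Not equivalent: only (⇒) holds.

Forward direction. Assume the antecedent. If s is true, the antecedent cannot hold. If s is false, the antecedent forces (s = F, r = T), and r holds there. Either way r holds.

Converse. This fails. Under s = T, r = T, the left side is false but the right side is true.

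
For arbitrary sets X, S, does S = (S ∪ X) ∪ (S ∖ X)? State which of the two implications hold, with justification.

(⊇) This inclusion fails. Take X = {1}, S = ∅; then 1 ∈ (S ∪ X) ∪ (S ∖ X) but 1 ∉ S.

(⊆) Let x ∈ S. Then either x ∈ S and x ∉ X; or x ∈ X ∩ S. In each case x ∈ (S ∪ X) ∪ (S ∖ X), so S ⊆ (S ∪ X) ∪ (S ∖ X).

(⊆) holds; (⊇) fails.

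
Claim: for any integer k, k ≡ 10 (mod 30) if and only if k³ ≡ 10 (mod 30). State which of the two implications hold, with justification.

[⇐] Suppose k³ ≡ 10 (mod 30). The only residue r in {0, …, 29} with r³ ≡ 10 (mod 30) is r = 10, so k ≡ 10 (mod 30).

[⇒] Suppose k ≡ 10 (mod 30). Write k = 30j + 10. Then (30j + 10)³ = 27000j³ + 27000j² + 9000j + 1000 = 30(900j³ + 900j² + 300j + 33) + 10, so k³ ≡ 10 (mod 30).

Both directions hold.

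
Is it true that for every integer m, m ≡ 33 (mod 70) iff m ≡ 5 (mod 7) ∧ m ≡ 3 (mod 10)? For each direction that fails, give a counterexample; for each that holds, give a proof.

(⟹) Suppose m ≡ 33 (mod 70); write m = 70j + 33. Since 7 ∣ 70, reducing mod 7 gives m ≡ 33 ≡ 5 (mod 7); since 10 ∣ 70, reducing mod 10 gives m ≡ 33 ≡ 3 (mod 10).

(⟸) Conversely, if m ≡ 5 (mod 7) and m ≡ 3 (mod 10), then by the Chinese remainder theorem m ≡ 33 (mod 70). This is exactly m ≡ 33 (mod 70).

Both implications hold.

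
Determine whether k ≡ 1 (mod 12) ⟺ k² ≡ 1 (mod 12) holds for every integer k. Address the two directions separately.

Only the forward implication holds.

(←) This fails: take k = 5. Then 5² = 25 ≡ 1 (mod 12), yet 5 ≡ 5 (mod 12), not 1.

(→) Suppose k ≡ 1 (mod 12). Write k = 12j + 1. Then (12j + 1)² = 144j² + 24j + 1 = 12(12j² + 2j) + 1, so k² ≡ 1 (mod 12).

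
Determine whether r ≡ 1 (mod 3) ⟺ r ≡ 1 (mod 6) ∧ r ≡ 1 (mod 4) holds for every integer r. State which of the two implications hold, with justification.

(→) This fails: r = 10 gives 10 ≡ 1 (mod 3) but 10 ≡ 4 (mod 6), so the conjunction on the right does not hold.

(←) Conversely, if r ≡ 1 (mod 6) and r ≡ 1 (mod 4), then by the Chinese remainder theorem r ≡ 1 (mod 12). Since 1 ≡ 1 (mod 3) and 3 ∣ 12, we get r ≡ 1 (mod 3).

The forward direction fails; the converse holds.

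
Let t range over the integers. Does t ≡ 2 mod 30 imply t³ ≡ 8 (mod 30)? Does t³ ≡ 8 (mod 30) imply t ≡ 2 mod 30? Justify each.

Both directions hold.

(⟹) Suppose t ≡ 2 mod 30. Write t = 30j + 2. Then (30j + 2)³ = 27000j³ + 5400j² + 360j + 8 = 30(900j³ + 180j² + 12j) + 8, so t³ ≡ 8 (mod 30).

(⟸) Conversely, suppose t³ ≡ 8 (mod 30). The only residue r in {0, …, 29} with r³ ≡ 8 (mod 30) is r = 2, so t ≡ 2 (mod 30).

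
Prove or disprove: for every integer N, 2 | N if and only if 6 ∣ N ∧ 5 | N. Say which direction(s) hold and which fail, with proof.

Only the reverse direction holds.

(→) This fails: take N = 2. Certainly 2 ∣ 2, but 6 ∤ 2.

(←) Suppose 6 ∣ N and 5 ∣ N. Any common multiple of 6 and 5 is a multiple of their lcm; here gcd(6, 5) = 1, so lcm(6, 5) = 6·5 = 30, so 30 ∣ N. Since 2 ∣ 30, it follows that 2 ∣ N.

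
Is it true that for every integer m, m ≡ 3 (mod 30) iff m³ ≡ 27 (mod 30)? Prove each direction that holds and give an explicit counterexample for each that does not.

[⇐] Suppose m³ ≡ 27 (mod 30). The only residue r in {0, …, 29} with r³ ≡ 27 (mod 30) is r = 3, so m ≡ 3 (mod 30).

[⇒] Suppose m ≡ 3 (mod 30). Write m = 30j + 3. Then (30j + 3)³ = 27000j³ + 8100j² + 810j + 27 = 30(900j³ + 270j² + 27j) + 27, so m³ ≡ 27 (mod 30).

The biconditional holds.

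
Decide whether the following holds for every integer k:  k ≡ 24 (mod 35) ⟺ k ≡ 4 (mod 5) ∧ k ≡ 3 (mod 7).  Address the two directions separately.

Both implications hold.

(←) If k ≡ 4 (mod 5) and k ≡ 3 (mod 7), then by the Chinese remainder theorem k ≡ 24 (mod 35). This is exactly k ≡ 24 (mod 35).

(→) Suppose k ≡ 24 (mod 35); write k = 35j + 24. Since 5 ∣ 35, reducing mod 5 gives k ≡ 24 ≡ 4 (mod 5); since 7 ∣ 35, reducing mod 7 gives k ≡ 24 ≡ 3 (mod 7).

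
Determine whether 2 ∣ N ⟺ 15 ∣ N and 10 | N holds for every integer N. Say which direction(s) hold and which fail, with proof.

(⟸) Suppose 15 ∣ N and 10 ∣ N. Any common multiple of 15 and 10 is a multiple of their lcm; here lcm(15, 10) = 15·10/gcd(15, 10) = 150/5 = 30, so 30 ∣ N. Since 2 ∣ 30, it follows that 2 ∣ N.

(⟹) This fails: take N = 2. Certainly 2 ∣ 2, but 15 ∤ 2.

The forward direction fails; the converse holds.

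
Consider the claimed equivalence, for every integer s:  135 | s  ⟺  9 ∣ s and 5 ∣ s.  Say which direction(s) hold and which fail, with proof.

Only the forward implication holds.

(⟸) This fails: take s = 45. Both 9 ∣ 45 and 5 ∣ 45, yet 45 is not a multiple of 135 (since 45 = 0·135 + 45), so 135 ∤ 45.

(⟹) If 135 ∣ s, write s = 135q. Since 135 = 15·9, s = 9·(15q), so 9 ∣ s; and since 135 = 27·5, s = 5·(27q), so 5 ∣ s.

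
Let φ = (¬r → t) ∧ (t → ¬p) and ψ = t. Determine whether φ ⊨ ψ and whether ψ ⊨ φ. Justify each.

Neither direction holds.

(⇒) This fails. Under t = F, p = F, r = T, the left side is true but the right side is false.

(⇐) This fails. Under t = T, p = T, r = F, the left side is false but the right side is true.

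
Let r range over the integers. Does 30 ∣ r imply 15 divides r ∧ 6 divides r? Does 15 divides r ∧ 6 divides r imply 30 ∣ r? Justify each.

(⇐) Suppose 15 ∣ r and 6 ∣ r. Any common multiple of 15 and 6 is a multiple of their lcm; here lcm(15, 6) = 15·6/gcd(15, 6) = 90/3 = 30, so 30 ∣ r.

(⇒) If 30 ∣ r, write r = 30q. Since 30 = 2·15, r = 15·(2q), so 15 ∣ r; and since 30 = 5·6, r = 6·(5q), so 6 ∣ r.

The biconditional holds.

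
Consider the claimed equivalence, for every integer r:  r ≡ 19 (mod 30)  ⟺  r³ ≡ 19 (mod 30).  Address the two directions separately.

(⇒) Suppose r ≡ 19 (mod 30). Write r = 30j + 19. Then (30j + 19)³ = 27000j³ + 51300j² + 32490j + 6859 = 30(900j³ + 1710j² + 1083j + 228) + 19, so r³ ≡ 19 (mod 30).

(⇐) Conversely, suppose r³ ≡ 19 (mod 30). The only residue r in {0, …, 29} with r³ ≡ 19 (mod 30) is r = 19, so r ≡ 19 (mod 30).

Both directions hold.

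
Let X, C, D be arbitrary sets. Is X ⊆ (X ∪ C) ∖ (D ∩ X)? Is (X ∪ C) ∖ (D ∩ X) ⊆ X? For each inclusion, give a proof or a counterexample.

Forward inclusion. This inclusion fails. Take X = {1}, C = ∅, D = {1}; then 1 ∈ X but 1 ∉ (X ∪ C) ∖ (D ∩ X).

Reverse inclusion. This inclusion fails. Take X = ∅, C = {1}, D = ∅; then 1 ∈ (X ∪ C) ∖ (D ∩ X) but 1 ∉ X.

(⊆) fails and (⊇) fails.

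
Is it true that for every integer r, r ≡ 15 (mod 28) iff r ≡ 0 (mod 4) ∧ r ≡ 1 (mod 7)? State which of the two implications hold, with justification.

(→) This fails: r = 15 gives 15 ≡ 15 (mod 28) but 15 ≡ 3 (mod 4), so the conjunction on the right does not hold.

(←) This fails: r = 8 satisfies both congruences on the right (8 ≡ 0 mod 4 and 8 ≡ 1 mod 7) yet 8 ≡ 8 (mod 28), not 15.

(⇒) fails and (⇐) fails.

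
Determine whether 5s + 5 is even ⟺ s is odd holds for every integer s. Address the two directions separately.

(⟹) Suppose 5s + 5 is even. Since 5 is odd, 5s and s have the same parity, so 5s + 5 ≡ s + 5 (mod 2). As 5 is odd, 5s + 5 is even exactly when s is odd. Thus s is odd.

(⟸) Conversely, suppose s is odd; write s = 2j + 1. Then 5s + 5 = 5·(2j + 1) + 5 = 2·5j + 10, which is even.

Both implications hold.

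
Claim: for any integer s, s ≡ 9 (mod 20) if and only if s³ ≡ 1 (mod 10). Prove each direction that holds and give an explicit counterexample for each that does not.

Forward direction. This fails: take s = 9. Then 9 ≡ 9 (mod 20), but 9³ = 729 ≡ 9 (mod 10), not 1.

Converse. This fails: take s = 1. Then 1³ = 1 ≡ 1 (mod 10), yet 1 ≡ 1 (mod 20), not 9.

Neither implication holds.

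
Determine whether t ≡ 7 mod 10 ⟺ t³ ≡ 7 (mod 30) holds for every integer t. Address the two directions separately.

Neither implication holds.

(→) This fails: take t = 7. Then 7 ≡ 7 (mod 10), but 7³ = 343 ≡ 13 (mod 30), not 7.

(←) This fails: take t = 13. Then 13³ = 2197 ≡ 7 (mod 30), yet 13 ≡ 3 (mod 10), not 7.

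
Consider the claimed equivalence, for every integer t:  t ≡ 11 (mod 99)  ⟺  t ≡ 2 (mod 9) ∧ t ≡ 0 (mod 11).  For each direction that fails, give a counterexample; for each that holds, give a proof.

Both implications hold.

Forward direction. Suppose t ≡ 11 (mod 99); write t = 99j + 11. Since 9 ∣ 99, reducing mod 9 gives t ≡ 11 ≡ 2 (mod 9); since 11 ∣ 99, reducing mod 11 gives t ≡ 11 ≡ 0 (mod 11).

Converse. If t ≡ 2 (mod 9) and t ≡ 0 (mod 11), then by the Chinese remainder theorem t ≡ 11 (mod 99). This is exactly t ≡ 11 (mod 99).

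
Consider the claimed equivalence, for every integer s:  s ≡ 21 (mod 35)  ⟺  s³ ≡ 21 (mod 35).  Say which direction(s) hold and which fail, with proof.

The biconditional holds.

(→) Suppose s ≡ 21 (mod 35). Write s = 35j + 21. Then (35j + 21)³ = 42875j³ + 77175j² + 46305j + 9261 = 35(1225j³ + 2205j² + 1323j + 264) + 21, so s³ ≡ 21 (mod 35).

(←) Conversely, suppose s³ ≡ 21 (mod 35). The only residue r in {0, …, 34} with r³ ≡ 21 (mod 35) is r = 21, so s ≡ 21 (mod 35).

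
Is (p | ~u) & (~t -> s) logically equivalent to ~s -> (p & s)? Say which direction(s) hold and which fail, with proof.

(⟹) This fails. Under u = F, t = T, p = F, s = F, the left side is true but the right side is false.

(⟸) This fails. Under u = T, t = F, p = F, s = T, the left side is false but the right side is true.

Neither implication holds.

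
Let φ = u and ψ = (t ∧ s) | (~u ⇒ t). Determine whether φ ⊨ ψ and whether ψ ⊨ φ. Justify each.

[⇐] This fails. Under s = F, t = T, u = F, the left side is false but the right side is true.

[⇒] Assume the antecedent. If s is true, the antecedent forces (s = T, t = F, u = T) or (s = T, t = T, u = T), and (t ∧ s) | (~u ⇒ t) holds there. If s is false, the antecedent forces (s = F, t = F, u = T) or (s = F, t = T, u = T), and (t ∧ s) | (~u ⇒ t) holds there. Either way (t ∧ s) | (~u ⇒ t) holds.

Only the forward direction holds.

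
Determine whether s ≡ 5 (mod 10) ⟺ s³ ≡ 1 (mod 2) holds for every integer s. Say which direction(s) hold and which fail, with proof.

Only the forward direction holds.

(⇒) Suppose s ≡ 5 (mod 10). Then s³ ≡ 5³ = 125 (mod 10), and since 2 ∣ 10, also s³ ≡ 1 (mod 2).

(⇐) This fails: take s = 1. Then 1³ = 1 ≡ 1 (mod 2), yet 1 ≡ 1 (mod 10), not 5.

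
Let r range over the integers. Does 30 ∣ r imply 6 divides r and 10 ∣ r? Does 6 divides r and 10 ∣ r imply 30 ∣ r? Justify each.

Forward direction. If 30 ∣ r, write r = 30q. Since 30 = 5·6, r = 6·(5q), so 6 ∣ r; and since 30 = 3·10, r = 10·(3q), so 10 ∣ r.

Converse. Suppose 6 ∣ r and 10 ∣ r. Any common multiple of 6 and 10 is a multiple of their lcm; here lcm(6, 10) = 6·10/gcd(6, 10) = 60/2 = 30, so 30 ∣ r.

Equivalent; both directions hold.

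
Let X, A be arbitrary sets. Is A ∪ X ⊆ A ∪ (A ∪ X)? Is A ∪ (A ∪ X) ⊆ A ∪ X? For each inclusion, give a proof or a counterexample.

Forward inclusion. Let x ∈ A ∪ X. Then either x ∈ X and x ∉ A; or x ∈ A and x ∉ X; or x ∈ X ∩ A. In each case x ∈ A ∪ (A ∪ X), so A ∪ X ⊆ A ∪ (A ∪ X).

Reverse inclusion. Let x ∈ A ∪ (A ∪ X). Then either x ∈ X and x ∉ A; or x ∈ A and x ∉ X; or x ∈ X ∩ A. In each case x ∈ A ∪ X, so A ∪ (A ∪ X) ⊆ A ∪ X.

Both inclusions hold.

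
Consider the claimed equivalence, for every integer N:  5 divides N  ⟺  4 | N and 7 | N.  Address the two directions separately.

(⇒) fails and (⇐) fails.

[⇒] This fails: take N = 5. Certainly 5 ∣ 5, but 4 ∤ 5.

[⇐] This fails: take N = 28. Both 4 ∣ 28 and 7 ∣ 28, yet 28 is not a multiple of 5 (since 28 = 5·5 + 3), so 5 ∤ 28.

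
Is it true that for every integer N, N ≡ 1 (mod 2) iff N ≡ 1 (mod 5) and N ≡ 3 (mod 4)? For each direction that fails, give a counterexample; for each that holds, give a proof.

(→) This fails: N = 1 gives 1 ≡ 1 (mod 2) but 1 ≡ 1 (mod 4), so the conjunction on the right does not hold.

(←) Conversely, if N ≡ 1 (mod 5) and N ≡ 3 (mod 4), then by the Chinese remainder theorem N ≡ 11 (mod 20). Since 11 ≡ 1 (mod 2) and 2 ∣ 20, we get N ≡ 1 (mod 2).

The forward direction fails; the converse holds.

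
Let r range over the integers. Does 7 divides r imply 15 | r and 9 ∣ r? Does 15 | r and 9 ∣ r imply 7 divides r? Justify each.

[⇒] This fails: take r = 7. Certainly 7 ∣ 7, but 15 ∤ 7.

[⇐] This fails: take r = 45. Both 15 ∣ 45 and 9 ∣ 45, yet 45 is not a multiple of 7 (since 45 = 6·7 + 3), so 7 ∤ 45.

Both directions fail.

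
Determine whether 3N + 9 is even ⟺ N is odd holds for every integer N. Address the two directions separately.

[⇐] Suppose N is odd; write N = 2j + 1. Then 3N + 9 = 3·(2j + 1) + 9 = 2·3j + 12, which is even.

[⇒] Suppose 3N + 9 is even. Since 3 is odd, 3N and N have the same parity, so 3N + 9 ≡ N + 9 (mod 2). As 9 is odd, 3N + 9 is even exactly when N is odd. Thus N is odd.

Both implications hold.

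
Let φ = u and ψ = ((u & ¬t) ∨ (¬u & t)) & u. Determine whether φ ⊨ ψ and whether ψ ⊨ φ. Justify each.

Only the converse holds.

(⇒) This fails. Under u = T, t = T, the left side is true but the right side is false.

(⇐) Assume the antecedent. If u is true, u reduces to true regardless of the other variables. If u is false, the antecedent cannot hold. Either way u holds.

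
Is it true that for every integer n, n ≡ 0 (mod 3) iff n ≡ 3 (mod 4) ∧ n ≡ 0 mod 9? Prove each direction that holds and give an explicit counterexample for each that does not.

The forward direction fails; the converse holds.

(⇒) This fails: n = 0 gives 0 ≡ 0 (mod 3) but 0 ≡ 0 (mod 4), so the conjunction on the right does not hold.

(⇐) Conversely, if n ≡ 3 (mod 4) and n ≡ 0 (mod 9), then by the Chinese remainder theorem n ≡ 27 (mod 36). Since 27 ≡ 0 (mod 3) and 3 ∣ 36, we get n ≡ 0 (mod 3).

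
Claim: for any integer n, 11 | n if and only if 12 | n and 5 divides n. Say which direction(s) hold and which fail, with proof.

[⇒] This fails: take n = 11. Certainly 11 ∣ 11, but 12 ∤ 11.

[⇐] This fails: take n = 60. Both 12 ∣ 60 and 5 ∣ 60, yet 60 is not a multiple of 11 (since 60 = 5·11 + 5), so 11 ∤ 60.

Neither implication holds.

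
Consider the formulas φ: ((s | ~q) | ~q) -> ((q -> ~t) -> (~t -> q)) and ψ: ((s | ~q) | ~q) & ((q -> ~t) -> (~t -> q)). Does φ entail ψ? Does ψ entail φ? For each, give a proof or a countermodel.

Only the reverse direction holds.

(⇒) This fails. Under q = T, s = F, t = F, the left side is true but the right side is false.

(⇐) Assume the antecedent. If q is true, the consequent reduces to true regardless of the other variables. If q is false, the antecedent forces (q = F, s = F, t = T) or (q = F, s = T, t = T), and the consequent holds there. Either way the consequent holds.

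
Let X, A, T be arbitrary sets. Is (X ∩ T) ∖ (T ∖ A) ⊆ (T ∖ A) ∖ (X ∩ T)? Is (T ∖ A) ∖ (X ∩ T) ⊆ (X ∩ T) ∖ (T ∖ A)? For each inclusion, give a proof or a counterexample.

Forward inclusion. This inclusion fails. Take X = {1}, A = {1}, T = {1}; then 1 ∈ (X ∩ T) ∖ (T ∖ A) but 1 ∉ (T ∖ A) ∖ (X ∩ T).

Reverse inclusion. This inclusion fails. Take X = ∅, A = ∅, T = {1}; then 1 ∈ (T ∖ A) ∖ (X ∩ T) but 1 ∉ (X ∩ T) ∖ (T ∖ A).

Both inclusions fail.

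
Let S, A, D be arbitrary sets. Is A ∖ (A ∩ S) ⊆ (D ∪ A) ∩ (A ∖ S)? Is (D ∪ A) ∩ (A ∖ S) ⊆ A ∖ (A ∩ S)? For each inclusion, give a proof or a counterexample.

Both inclusions hold.

(⟸) Let x ∈ (D ∪ A) ∩ (A ∖ S). Then either x ∈ A and x ∉ S, D; or x ∈ A ∩ D and x ∉ S. In each case x ∈ A ∖ (A ∩ S), so (D ∪ A) ∩ (A ∖ S) ⊆ A ∖ (A ∩ S).

(⟹) Let x ∈ A ∖ (A ∩ S). Then either x ∈ A and x ∉ S, D; or x ∈ A ∩ D and x ∉ S. In each case x ∈ (D ∪ A) ∩ (A ∖ S), so A ∖ (A ∩ S) ⊆ (D ∪ A) ∩ (A ∖ S).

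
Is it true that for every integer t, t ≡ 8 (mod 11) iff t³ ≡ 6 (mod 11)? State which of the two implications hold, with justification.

The biconditional holds.

(⟹) Suppose t ≡ 8 (mod 11). Write t = 11j + 8. Then (11j + 8)³ = 1331j³ + 2904j² + 2112j + 512 = 11(121j³ + 264j² + 192j + 46) + 6, so t³ ≡ 6 (mod 11).

(⟸) Conversely, suppose t³ ≡ 6 (mod 11). The only residue r in {0, …, 10} with r³ ≡ 6 (mod 11) is r = 8, so t ≡ 8 (mod 11).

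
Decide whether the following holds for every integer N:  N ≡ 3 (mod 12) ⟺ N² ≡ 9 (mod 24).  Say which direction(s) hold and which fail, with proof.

(⇒) Suppose N ≡ 3 (mod 12). Working modulo 24, N ∈ {3, 15}; for each such r, r² ≡ 9 (mod 24).

(⇐) This fails: take N = 9. Then 9² = 81 ≡ 9 (mod 24), yet 9 ≡ 9 (mod 12), not 3.

(⇒) holds; (⇐) fails.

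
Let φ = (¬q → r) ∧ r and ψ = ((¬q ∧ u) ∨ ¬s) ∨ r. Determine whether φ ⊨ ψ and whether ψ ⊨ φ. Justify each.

(⟹) Assume the antecedent. If r is true, ((¬q ∧ u) ∨ ¬s) ∨ r reduces to true regardless of the other variables. If r is false, the antecedent cannot hold. Either way ((¬q ∧ u) ∨ ¬s) ∨ r holds.

(⟸) This fails. Under u = F, r = F, q = F, s = F, the left side is false but the right side is true.

Only the forward implication holds.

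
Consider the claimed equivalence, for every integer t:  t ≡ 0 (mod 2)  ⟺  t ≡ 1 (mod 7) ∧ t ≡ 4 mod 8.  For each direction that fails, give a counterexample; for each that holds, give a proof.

(⇒) This fails: t = 0 gives 0 ≡ 0 (mod 2) but 0 ≡ 0 (mod 7), so the conjunction on the right does not hold.

(⇐) Conversely, if t ≡ 1 (mod 7) and t ≡ 4 (mod 8), then by the Chinese remainder theorem t ≡ 36 (mod 56). Since 36 ≡ 0 (mod 2) and 2 ∣ 56, we get t ≡ 0 (mod 2).

The forward direction fails; the converse holds.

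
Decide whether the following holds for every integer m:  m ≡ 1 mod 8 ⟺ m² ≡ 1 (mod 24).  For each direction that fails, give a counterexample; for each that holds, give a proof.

Both directions fail.

(→) This fails: take m = 9. Then 9 ≡ 1 (mod 8), but 9² = 81 ≡ 9 (mod 24), not 1.

(←) This fails: take m = 5. Then 5² = 25 ≡ 1 (mod 24), yet 5 ≡ 5 (mod 8), not 1.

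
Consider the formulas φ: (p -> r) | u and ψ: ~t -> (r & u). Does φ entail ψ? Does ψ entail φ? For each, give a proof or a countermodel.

(→) This fails. Under u = F, r = F, p = F, t = F, the left side is true but the right side is false.

(←) This fails. Under u = F, r = F, p = T, t = T, the left side is false but the right side is true.

Neither direction holds.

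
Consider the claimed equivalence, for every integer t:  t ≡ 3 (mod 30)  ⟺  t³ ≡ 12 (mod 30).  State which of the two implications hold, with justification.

Forward direction. This fails: take t = 3. Then 3 ≡ 3 (mod 30), but 3³ = 27 ≡ 27 (mod 30), not 12.

Converse. This fails: take t = 18. Then 18³ = 5832 ≡ 12 (mod 30), yet 18 ≡ 18 (mod 30), not 3.

Neither implication holds.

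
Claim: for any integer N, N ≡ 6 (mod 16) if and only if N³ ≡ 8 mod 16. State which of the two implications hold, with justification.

(⟸) This fails: take N = 2. Then 2³ = 8 ≡ 8 (mod 16), yet 2 ≡ 2 (mod 16), not 6.

(⟹) Suppose N ≡ 6 (mod 16). Write N = 16j + 6. Then (16j + 6)³ = 4096j³ + 4608j² + 1728j + 216 = 16(256j³ + 288j² + 108j + 13) + 8, so N³ ≡ 8 (mod 16).

Only the forward direction holds.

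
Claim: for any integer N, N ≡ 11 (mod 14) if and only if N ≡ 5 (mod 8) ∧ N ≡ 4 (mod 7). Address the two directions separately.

(⇒) fails; (⇐) holds.

(⟸) If N ≡ 5 (mod 8) and N ≡ 4 (mod 7), then by the Chinese remainder theorem N ≡ 53 (mod 56). Since 53 ≡ 11 (mod 14) and 14 ∣ 56, we get N ≡ 11 (mod 14).

(⟹) This fails: N = 25 gives 25 ≡ 11 (mod 14) but 25 ≡ 1 (mod 8), so the conjunction on the right does not hold.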